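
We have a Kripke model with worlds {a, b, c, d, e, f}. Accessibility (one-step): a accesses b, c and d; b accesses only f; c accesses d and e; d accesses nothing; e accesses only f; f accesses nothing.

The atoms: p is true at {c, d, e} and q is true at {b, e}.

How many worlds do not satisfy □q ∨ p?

a: □q is F, p is F. ✗
b: □q is F, p is F. ✗
c: □q is F, p is T. ✓
d: □q is T, p is T. ✓
e: □q is F, p is T. ✓
f: □q is T, p is F. ✓
Satisfying worlds: {c, d, e, f}.
So □q ∨ p fails at the other 2 worlds.

2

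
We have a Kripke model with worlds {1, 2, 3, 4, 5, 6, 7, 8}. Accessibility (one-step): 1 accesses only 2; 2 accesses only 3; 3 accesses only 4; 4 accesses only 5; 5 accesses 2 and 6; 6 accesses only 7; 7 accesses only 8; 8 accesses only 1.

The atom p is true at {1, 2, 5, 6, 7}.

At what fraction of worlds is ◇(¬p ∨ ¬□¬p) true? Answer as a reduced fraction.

1: successors {2}; ¬p ∨ ¬□¬p there: 2:F. ✗
2: successors {3}; ¬p ∨ ¬□¬p there: 3:T. ✓
3: successors {4}; ¬p ∨ ¬□¬p there: 4:T. ✓
4: successors {5}; ¬p ∨ ¬□¬p there: 5:T. ✓
5: successors {2, 6}; ¬p ∨ ¬□¬p there: 2:F, 6:T. ✓
6: successors {7}; ¬p ∨ ¬□¬p there: 7:F. ✗
7: successors {8}; ¬p ∨ ¬□¬p there: 8:T. ✓
8: successors {1}; ¬p ∨ ¬□¬p there: 1:T. ✓
That's 6 of 8 worlds, so 6/8 = 3/4.

3/4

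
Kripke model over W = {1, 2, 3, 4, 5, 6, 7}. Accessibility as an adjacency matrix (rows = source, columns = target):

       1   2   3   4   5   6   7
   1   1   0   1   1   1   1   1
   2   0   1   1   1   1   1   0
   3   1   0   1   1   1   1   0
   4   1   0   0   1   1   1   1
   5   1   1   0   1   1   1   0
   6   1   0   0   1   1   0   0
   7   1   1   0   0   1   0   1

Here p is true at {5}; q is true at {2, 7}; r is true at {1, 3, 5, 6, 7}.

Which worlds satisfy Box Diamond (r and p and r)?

{1, 2, 3, 4, 5, 6, 7}

1: successors {1, 3, 4, 5, 6, 7}; Diamond (r and p and r) there: 1:T, 3:T, 4:T, 5:T, 6:T, 7:T. ✓
2: successors {2, 3, 4, 5, 6}; Diamond (r and p and r) there: 2:T, 3:T, 4:T, 5:T, 6:T. ✓
3: successors {1, 3, 4, 5, 6}; Diamond (r and p and r) there: 1:T, 3:T, 4:T, 5:T, 6:T. ✓
4: successors {1, 4, 5, 6, 7}; Diamond (r and p and r) there: 1:T, 4:T, 5:T, 6:T, 7:T. ✓
5: successors {1, 2, 4, 5, 6}; Diamond (r and p and r) there: 1:T, 2:T, 4:T, 5:T, 6:T. ✓
6: successors {1, 4, 5}; Diamond (r and p and r) there: 1:T, 4:T, 5:T. ✓
7: successors {1, 2, 5, 7}; Diamond (r and p and r) there: 1:T, 2:T, 5:T, 7:T. ✓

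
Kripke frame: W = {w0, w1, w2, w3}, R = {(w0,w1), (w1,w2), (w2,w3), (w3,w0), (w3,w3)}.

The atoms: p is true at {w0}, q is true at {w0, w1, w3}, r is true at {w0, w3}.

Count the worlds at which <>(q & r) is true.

w0: successors {w1}; q & r there: w1:F. ✗
w1: successors {w2}; q & r there: w2:F. ✗
w2: successors {w3}; q & r there: w3:T. ✓
w3: successors {w0, w3}; q & r there: w0:T, w3:T. ✓
Satisfying worlds: {w2, w3}.

2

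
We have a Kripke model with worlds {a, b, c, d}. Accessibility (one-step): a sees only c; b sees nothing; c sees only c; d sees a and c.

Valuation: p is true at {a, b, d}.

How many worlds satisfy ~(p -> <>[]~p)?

a: p -> <>[]~p is T. ✗
b: p -> <>[]~p is F. ✓
c: p -> <>[]~p is T. ✗
d: p -> <>[]~p is T. ✗
Satisfying worlds: {b}.

1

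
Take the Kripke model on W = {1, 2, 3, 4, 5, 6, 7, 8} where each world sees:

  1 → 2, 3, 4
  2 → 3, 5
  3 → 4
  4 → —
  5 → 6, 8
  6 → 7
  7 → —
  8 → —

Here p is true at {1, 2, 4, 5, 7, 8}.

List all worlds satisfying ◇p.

1: successors {2, 3, 4}; p there: 2:T, 3:F, 4:T. ✓
2: successors {3, 5}; p there: 3:F, 5:T. ✓
3: successors {4}; p there: 4:T. ✓
4: no successors, so ◇p fails. ✗
5: successors {6, 8}; p there: 6:F, 8:T. ✓
6: successors {7}; p there: 7:T. ✓
7: no successors, so ◇p fails. ✗
8: no successors, so ◇p fails. ✗

{1, 2, 3, 5, 6}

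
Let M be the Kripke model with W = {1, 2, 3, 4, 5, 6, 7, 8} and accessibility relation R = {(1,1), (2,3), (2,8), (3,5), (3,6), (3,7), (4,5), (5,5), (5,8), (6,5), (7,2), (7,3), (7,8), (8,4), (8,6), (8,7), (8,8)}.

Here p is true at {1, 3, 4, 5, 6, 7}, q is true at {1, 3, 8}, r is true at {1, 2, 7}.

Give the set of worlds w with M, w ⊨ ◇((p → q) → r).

1: successors {1}; (p → q) → r there: 1:T. ✓
2: successors {3, 8}; (p → q) → r there: 3:F, 8:F. ✗
3: successors {5, 6, 7}; (p → q) → r there: 5:T, 6:T, 7:T. ✓
4: successors {5}; (p → q) → r there: 5:T. ✓
5: successors {5, 8}; (p → q) → r there: 5:T, 8:F. ✓
6: successors {5}; (p → q) → r there: 5:T. ✓
7: successors {2, 3, 8}; (p → q) → r there: 2:T, 3:F, 8:F. ✓
8: successors {4, 6, 7, 8}; (p → q) → r there: 4:T, 6:T, 7:T, 8:F. ✓

{1, 3, 4, 5, 6, 7, 8}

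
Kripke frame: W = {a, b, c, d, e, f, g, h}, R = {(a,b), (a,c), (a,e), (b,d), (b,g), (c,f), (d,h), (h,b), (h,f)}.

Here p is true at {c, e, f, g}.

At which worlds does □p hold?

a: successors {b, c, e}; p there: b:F, c:T, e:T. ✗
b: successors {d, g}; p there: d:F, g:T. ✗
c: successors {f}; p there: f:T. ✓
d: successors {h}; p there: h:F. ✗
e: no successors, so □p holds vacuously. ✓
f: no successors, so □p holds vacuously. ✓
g: no successors, so □p holds vacuously. ✓
h: successors {b, f}; p there: b:F, f:T. ✗

{c, e, f, g}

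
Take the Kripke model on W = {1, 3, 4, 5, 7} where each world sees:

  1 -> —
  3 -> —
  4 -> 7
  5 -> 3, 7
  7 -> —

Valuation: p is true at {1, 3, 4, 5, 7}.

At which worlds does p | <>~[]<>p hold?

1: p is T, <>~[]<>p is F. ✓
3: p is T, <>~[]<>p is F. ✓
4: p is T, <>~[]<>p is F. ✓
5: p is T, <>~[]<>p is F. ✓
7: p is T, <>~[]<>p is F. ✓

{1, 3, 4, 5, 7}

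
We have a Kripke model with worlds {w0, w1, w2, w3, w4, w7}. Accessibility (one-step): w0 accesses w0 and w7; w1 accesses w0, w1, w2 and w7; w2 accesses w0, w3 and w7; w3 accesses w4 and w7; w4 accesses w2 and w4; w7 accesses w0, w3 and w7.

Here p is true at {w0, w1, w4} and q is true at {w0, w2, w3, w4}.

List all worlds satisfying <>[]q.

{w3, w4}

w0: successors {w0, w7}; []q there: w0:F, w7:F. ✗
w1: successors {w0, w1, w2, w7}; []q there: w0:F, w1:F, w2:F, w7:F. ✗
w2: successors {w0, w3, w7}; []q there: w0:F, w3:F, w7:F. ✗
w3: successors {w4, w7}; []q there: w4:T, w7:F. ✓
w4: successors {w2, w4}; []q there: w2:F, w4:T. ✓
w7: successors {w0, w3, w7}; []q there: w0:F, w3:F, w7:F. ✗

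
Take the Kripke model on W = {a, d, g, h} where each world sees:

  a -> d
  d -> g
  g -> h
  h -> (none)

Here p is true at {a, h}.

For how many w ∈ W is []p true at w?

a: successors {d}; p there: d:F. ✗
d: successors {g}; p there: g:F. ✗
g: successors {h}; p there: h:T. ✓
h: no successors, so []p holds vacuously. ✓
Satisfying worlds: {g, h}.

2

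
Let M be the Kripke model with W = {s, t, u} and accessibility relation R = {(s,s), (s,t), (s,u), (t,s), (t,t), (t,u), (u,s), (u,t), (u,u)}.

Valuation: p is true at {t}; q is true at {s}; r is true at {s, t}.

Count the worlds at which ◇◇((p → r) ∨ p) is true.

s: successors {s, t, u}; ◇((p → r) ∨ p) there: s:T, t:T, u:T. ✓
t: successors {s, t, u}; ◇((p → r) ∨ p) there: s:T, t:T, u:T. ✓
u: successors {s, t, u}; ◇((p → r) ∨ p) there: s:T, t:T, u:T. ✓
Satisfying worlds: {s, t, u}.

3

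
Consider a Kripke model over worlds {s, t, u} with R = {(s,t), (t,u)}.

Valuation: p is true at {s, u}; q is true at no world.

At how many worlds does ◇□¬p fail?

s: successors {t}; □¬p there: t:F. ✗
t: successors {u}; □¬p there: u:T. ✓
u: no successors, so ◇□¬p fails. ✗
Satisfying worlds: {t}.
So ◇□¬p fails at the other 2 worlds.

2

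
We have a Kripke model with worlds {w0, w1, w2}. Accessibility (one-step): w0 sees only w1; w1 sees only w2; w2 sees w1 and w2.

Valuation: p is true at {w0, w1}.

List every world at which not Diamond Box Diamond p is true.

{w1}

w0: Diamond Box Diamond p is T. ✗
w1: Diamond Box Diamond p is F. ✓
w2: Diamond Box Diamond p is T. ✗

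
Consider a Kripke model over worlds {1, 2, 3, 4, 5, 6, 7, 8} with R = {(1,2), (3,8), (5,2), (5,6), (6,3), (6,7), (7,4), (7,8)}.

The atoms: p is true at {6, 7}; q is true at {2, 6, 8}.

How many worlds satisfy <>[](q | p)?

1: successors {2}; [](q | p) there: 2:T. ✓
2: no successors, so <>[](q | p) fails. ✗
3: successors {8}; [](q | p) there: 8:T. ✓
4: no successors, so <>[](q | p) fails. ✗
5: successors {2, 6}; [](q | p) there: 2:T, 6:F. ✓
6: successors {3, 7}; [](q | p) there: 3:T, 7:F. ✓
7: successors {4, 8}; [](q | p) there: 4:T, 8:T. ✓
8: no successors, so <>[](q | p) fails. ✗
Satisfying worlds: {1, 3, 5, 6, 7}.

5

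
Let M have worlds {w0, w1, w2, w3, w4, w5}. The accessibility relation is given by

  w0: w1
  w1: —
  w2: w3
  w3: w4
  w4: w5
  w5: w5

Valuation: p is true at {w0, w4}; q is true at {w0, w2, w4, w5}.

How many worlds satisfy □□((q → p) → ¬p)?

w0: successors {w1}; □((q → p) → ¬p) there: w1:T. ✓
w1: no successors, so □□((q → p) → ¬p) holds vacuously. ✓
w2: successors {w3}; □((q → p) → ¬p) there: w3:F. ✗
w3: successors {w4}; □((q → p) → ¬p) there: w4:T. ✓
w4: successors {w5}; □((q → p) → ¬p) there: w5:T. ✓
w5: successors {w5}; □((q → p) → ¬p) there: w5:T. ✓
Satisfying worlds: {w0, w1, w3, w4, w5}.

5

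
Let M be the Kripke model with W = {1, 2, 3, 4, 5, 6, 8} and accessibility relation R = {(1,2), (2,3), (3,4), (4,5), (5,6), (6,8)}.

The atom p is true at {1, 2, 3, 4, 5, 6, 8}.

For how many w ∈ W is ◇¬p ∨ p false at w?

1: ◇¬p is F, p is T. ✓
2: ◇¬p is F, p is T. ✓
3: ◇¬p is F, p is T. ✓
4: ◇¬p is F, p is T. ✓
5: ◇¬p is F, p is T. ✓
6: ◇¬p is F, p is T. ✓
8: ◇¬p is F, p is T. ✓
Satisfying worlds: {1, 2, 3, 4, 5, 6, 8}.
So ◇¬p ∨ p fails at the other 0 worlds.

0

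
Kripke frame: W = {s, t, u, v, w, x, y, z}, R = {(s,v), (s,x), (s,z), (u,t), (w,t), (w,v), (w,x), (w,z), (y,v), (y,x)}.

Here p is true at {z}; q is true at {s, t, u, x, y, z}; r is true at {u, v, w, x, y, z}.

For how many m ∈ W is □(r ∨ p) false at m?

s: successors {v, x, z}; r ∨ p there: v:T, x:T, z:T. ✓
t: no successors, so □(r ∨ p) holds vacuously. ✓
u: successors {t}; r ∨ p there: t:F. ✗
v: no successors, so □(r ∨ p) holds vacuously. ✓
w: successors {t, v, x, z}; r ∨ p there: t:F, v:T, x:T, z:T. ✗
x: no successors, so □(r ∨ p) holds vacuously. ✓
y: successors {v, x}; r ∨ p there: v:T, x:T. ✓
z: no successors, so □(r ∨ p) holds vacuously. ✓
Satisfying worlds: {s, t, v, x, y, z}.
So □(r ∨ p) fails at the other 2 worlds.

2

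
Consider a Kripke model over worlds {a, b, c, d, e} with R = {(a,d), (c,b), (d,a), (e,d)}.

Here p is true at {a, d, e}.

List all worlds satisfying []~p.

{b, c}

a: successors {d}; ~p there: d:F. ✗
b: no successors, so []~p holds vacuously. ✓
c: successors {b}; ~p there: b:T. ✓
d: successors {a}; ~p there: a:F. ✗
e: successors {d}; ~p there: d:F. ✗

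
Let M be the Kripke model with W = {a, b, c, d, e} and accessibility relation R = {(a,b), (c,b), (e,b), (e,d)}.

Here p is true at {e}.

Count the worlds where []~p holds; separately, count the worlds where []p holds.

5 and 2

For []~p:
a: successors {b}; ~p there: b:T. ✓
b: no successors, so []~p holds vacuously. ✓
c: successors {b}; ~p there: b:T. ✓
d: no successors, so []~p holds vacuously. ✓
e: successors {b, d}; ~p there: b:T, d:T. ✓
— 5 worlds.
For []p:
a: successors {b}; p there: b:F. ✗
b: no successors, so []p holds vacuously. ✓
c: successors {b}; p there: b:F. ✗
d: no successors, so []p holds vacuously. ✓
e: successors {b, d}; p there: b:F, d:F. ✗
— 2 worlds.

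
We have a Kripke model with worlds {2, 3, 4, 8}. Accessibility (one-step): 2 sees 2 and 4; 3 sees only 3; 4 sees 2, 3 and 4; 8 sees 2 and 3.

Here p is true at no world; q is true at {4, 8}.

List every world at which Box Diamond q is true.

2: successors {2, 4}; Diamond q there: 2:T, 4:T. ✓
3: successors {3}; Diamond q there: 3:F. ✗
4: successors {2, 3, 4}; Diamond q there: 2:T, 3:F, 4:T. ✗
8: successors {2, 3}; Diamond q there: 2:T, 3:F. ✗

{2}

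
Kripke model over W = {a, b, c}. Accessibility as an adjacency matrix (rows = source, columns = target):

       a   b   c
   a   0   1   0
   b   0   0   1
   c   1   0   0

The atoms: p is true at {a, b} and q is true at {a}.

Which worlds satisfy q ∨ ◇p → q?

a: q ∨ ◇p is T, q is T. ✓
b: q ∨ ◇p is F, q is F. ✓
c: q ∨ ◇p is T, q is F. ✗

{a, b}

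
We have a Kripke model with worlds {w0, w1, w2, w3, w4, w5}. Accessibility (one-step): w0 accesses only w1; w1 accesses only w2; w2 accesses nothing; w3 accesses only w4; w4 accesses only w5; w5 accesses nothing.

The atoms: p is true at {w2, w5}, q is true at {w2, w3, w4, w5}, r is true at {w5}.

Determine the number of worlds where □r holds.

3

w0: successors {w1}; r there: w1:F. ✗
w1: successors {w2}; r there: w2:F. ✗
w2: no successors, so □r holds vacuously. ✓
w3: successors {w4}; r there: w4:F. ✗
w4: successors {w5}; r there: w5:T. ✓
w5: no successors, so □r holds vacuously. ✓
Satisfying worlds: {w2, w4, w5}.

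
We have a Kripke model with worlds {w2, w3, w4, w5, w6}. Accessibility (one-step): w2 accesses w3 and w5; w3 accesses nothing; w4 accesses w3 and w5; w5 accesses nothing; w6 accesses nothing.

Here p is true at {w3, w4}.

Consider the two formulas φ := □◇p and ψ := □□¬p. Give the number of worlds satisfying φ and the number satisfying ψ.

3 and 5

For □◇p:
w2: successors {w3, w5}; ◇p there: w3:F, w5:F. ✗
w3: no successors, so □◇p holds vacuously. ✓
w4: successors {w3, w5}; ◇p there: w3:F, w5:F. ✗
w5: no successors, so □◇p holds vacuously. ✓
w6: no successors, so □◇p holds vacuously. ✓
— 3 worlds.
For □□¬p:
w2: successors {w3, w5}; □¬p there: w3:T, w5:T. ✓
w3: no successors, so □□¬p holds vacuously. ✓
w4: successors {w3, w5}; □¬p there: w3:T, w5:T. ✓
w5: no successors, so □□¬p holds vacuously. ✓
w6: no successors, so □□¬p holds vacuously. ✓
— 5 worlds.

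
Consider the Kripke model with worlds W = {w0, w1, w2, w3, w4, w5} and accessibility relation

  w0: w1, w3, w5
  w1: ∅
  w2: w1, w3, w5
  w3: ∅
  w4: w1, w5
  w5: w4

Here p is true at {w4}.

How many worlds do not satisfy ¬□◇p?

w0: □◇p is F. ✓
w1: □◇p is T. ✗
w2: □◇p is F. ✓
w3: □◇p is T. ✗
w4: □◇p is F. ✓
w5: □◇p is F. ✓
Satisfying worlds: {w0, w2, w4, w5}.
So ¬□◇p fails at the other 2 worlds.

2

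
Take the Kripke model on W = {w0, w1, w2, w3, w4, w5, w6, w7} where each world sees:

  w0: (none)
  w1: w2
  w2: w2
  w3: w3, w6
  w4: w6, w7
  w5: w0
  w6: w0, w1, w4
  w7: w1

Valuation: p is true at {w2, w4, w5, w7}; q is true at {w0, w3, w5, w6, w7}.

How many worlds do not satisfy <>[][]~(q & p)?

w0: no successors, so <>[][]~(q & p) fails. ✗
w1: successors {w2}; [][]~(q & p) there: w2:T. ✓
w2: successors {w2}; [][]~(q & p) there: w2:T. ✓
w3: successors {w3, w6}; [][]~(q & p) there: w3:T, w6:F. ✓
w4: successors {w6, w7}; [][]~(q & p) there: w6:F, w7:T. ✓
w5: successors {w0}; [][]~(q & p) there: w0:T. ✓
w6: successors {w0, w1, w4}; [][]~(q & p) there: w0:T, w1:T, w4:T. ✓
w7: successors {w1}; [][]~(q & p) there: w1:T. ✓
Satisfying worlds: {w1, w2, w3, w4, w5, w6, w7}.
So <>[][]~(q & p) fails at the other 1 world.

1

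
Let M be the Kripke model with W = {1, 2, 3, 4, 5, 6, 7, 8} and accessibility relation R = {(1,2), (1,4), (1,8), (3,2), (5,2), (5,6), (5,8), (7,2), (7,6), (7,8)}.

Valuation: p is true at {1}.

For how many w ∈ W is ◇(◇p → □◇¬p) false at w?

4

1: successors {2, 4, 8}; ◇p → □◇¬p there: 2:T, 4:T, 8:T. ✓
2: no successors, so ◇(◇p → □◇¬p) fails. ✗
3: successors {2}; ◇p → □◇¬p there: 2:T. ✓
4: no successors, so ◇(◇p → □◇¬p) fails. ✗
5: successors {2, 6, 8}; ◇p → □◇¬p there: 2:T, 6:T, 8:T. ✓
6: no successors, so ◇(◇p → □◇¬p) fails. ✗
7: successors {2, 6, 8}; ◇p → □◇¬p there: 2:T, 6:T, 8:T. ✓
8: no successors, so ◇(◇p → □◇¬p) fails. ✗
Satisfying worlds: {1, 3, 5, 7}.
So ◇(◇p → □◇¬p) fails at the other 4 worlds.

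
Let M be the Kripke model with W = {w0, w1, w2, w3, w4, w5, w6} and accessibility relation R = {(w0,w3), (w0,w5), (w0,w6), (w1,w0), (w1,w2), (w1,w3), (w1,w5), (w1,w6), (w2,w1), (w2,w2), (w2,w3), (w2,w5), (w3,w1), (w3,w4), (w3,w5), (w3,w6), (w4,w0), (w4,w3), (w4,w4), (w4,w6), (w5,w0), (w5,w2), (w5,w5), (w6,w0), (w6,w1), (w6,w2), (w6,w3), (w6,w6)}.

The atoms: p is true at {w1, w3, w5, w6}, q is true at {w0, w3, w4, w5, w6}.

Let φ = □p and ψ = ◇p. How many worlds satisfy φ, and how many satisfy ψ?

For □p:
w0: successors {w3, w5, w6}; p there: w3:T, w5:T, w6:T. ✓
w1: successors {w0, w2, w3, w5, w6}; p there: w0:F, w2:F, w3:T, w5:T, w6:T. ✗
w2: successors {w1, w2, w3, w5}; p there: w1:T, w2:F, w3:T, w5:T. ✗
w3: successors {w1, w4, w5, w6}; p there: w1:T, w4:F, w5:T, w6:T. ✗
w4: successors {w0, w3, w4, w6}; p there: w0:F, w3:T, w4:F, w6:T. ✗
w5: successors {w0, w2, w5}; p there: w0:F, w2:F, w5:T. ✗
w6: successors {w0, w1, w2, w3, w6}; p there: w0:F, w1:T, w2:F, w3:T, w6:T. ✗
— 1 world.
For ◇p:
w0: successors {w3, w5, w6}; p there: w3:T, w5:T, w6:T. ✓
w1: successors {w0, w2, w3, w5, w6}; p there: w0:F, w2:F, w3:T, w5:T, w6:T. ✓
w2: successors {w1, w2, w3, w5}; p there: w1:T, w2:F, w3:T, w5:T. ✓
w3: successors {w1, w4, w5, w6}; p there: w1:T, w4:F, w5:T, w6:T. ✓
w4: successors {w0, w3, w4, w6}; p there: w0:F, w3:T, w4:F, w6:T. ✓
w5: successors {w0, w2, w5}; p there: w0:F, w2:F, w5:T. ✓
w6: successors {w0, w1, w2, w3, w6}; p there: w0:F, w1:T, w2:F, w3:T, w6:T. ✓
— 7 worlds.

1 and 7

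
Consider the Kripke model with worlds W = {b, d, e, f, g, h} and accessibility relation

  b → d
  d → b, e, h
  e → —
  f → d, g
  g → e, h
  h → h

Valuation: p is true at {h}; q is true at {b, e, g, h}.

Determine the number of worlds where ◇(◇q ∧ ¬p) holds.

b: successors {d}; ◇q ∧ ¬p there: d:T. ✓
d: successors {b, e, h}; ◇q ∧ ¬p there: b:F, e:F, h:F. ✗
e: no successors, so ◇(◇q ∧ ¬p) fails. ✗
f: successors {d, g}; ◇q ∧ ¬p there: d:T, g:T. ✓
g: successors {e, h}; ◇q ∧ ¬p there: e:F, h:F. ✗
h: successors {h}; ◇q ∧ ¬p there: h:F. ✗
Satisfying worlds: {b, f}.

2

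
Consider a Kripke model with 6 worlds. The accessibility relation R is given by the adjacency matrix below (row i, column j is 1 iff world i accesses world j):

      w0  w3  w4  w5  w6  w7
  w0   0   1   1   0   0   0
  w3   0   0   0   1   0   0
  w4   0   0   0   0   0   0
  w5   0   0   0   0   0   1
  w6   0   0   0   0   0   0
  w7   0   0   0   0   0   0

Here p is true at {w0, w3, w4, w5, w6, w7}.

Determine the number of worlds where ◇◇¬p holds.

w0: successors {w3, w4}; ◇¬p there: w3:F, w4:F. ✗
w3: successors {w5}; ◇¬p there: w5:F. ✗
w4: no successors, so ◇◇¬p fails. ✗
w5: successors {w7}; ◇¬p there: w7:F. ✗
w6: no successors, so ◇◇¬p fails. ✗
w7: no successors, so ◇◇¬p fails. ✗
Satisfying worlds: ∅.

0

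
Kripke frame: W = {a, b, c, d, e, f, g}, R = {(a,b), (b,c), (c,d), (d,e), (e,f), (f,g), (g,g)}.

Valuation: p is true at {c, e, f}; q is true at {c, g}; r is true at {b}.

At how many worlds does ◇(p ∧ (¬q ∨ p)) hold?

3

a: successors {b}; p ∧ (¬q ∨ p) there: b:F. ✗
b: successors {c}; p ∧ (¬q ∨ p) there: c:T. ✓
c: successors {d}; p ∧ (¬q ∨ p) there: d:F. ✗
d: successors {e}; p ∧ (¬q ∨ p) there: e:T. ✓
e: successors {f}; p ∧ (¬q ∨ p) there: f:T. ✓
f: successors {g}; p ∧ (¬q ∨ p) there: g:F. ✗
g: successors {g}; p ∧ (¬q ∨ p) there: g:F. ✗
Satisfying worlds: {b, d, e}.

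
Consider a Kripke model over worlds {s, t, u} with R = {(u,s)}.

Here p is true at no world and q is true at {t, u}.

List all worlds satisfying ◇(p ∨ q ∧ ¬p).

∅

s: no successors, so ◇(p ∨ q ∧ ¬p) fails. ✗
t: no successors, so ◇(p ∨ q ∧ ¬p) fails. ✗
u: successors {s}; p ∨ q ∧ ¬p there: s:F. ✗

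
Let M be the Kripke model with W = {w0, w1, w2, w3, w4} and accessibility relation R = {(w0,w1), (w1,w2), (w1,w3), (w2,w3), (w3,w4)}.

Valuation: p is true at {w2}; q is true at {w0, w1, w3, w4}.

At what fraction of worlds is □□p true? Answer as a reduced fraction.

w0: successors {w1}; □p there: w1:F. ✗
w1: successors {w2, w3}; □p there: w2:F, w3:F. ✗
w2: successors {w3}; □p there: w3:F. ✗
w3: successors {w4}; □p there: w4:T. ✓
w4: no successors, so □□p holds vacuously. ✓
That's 2 of 5 worlds, so 2/5.

2/5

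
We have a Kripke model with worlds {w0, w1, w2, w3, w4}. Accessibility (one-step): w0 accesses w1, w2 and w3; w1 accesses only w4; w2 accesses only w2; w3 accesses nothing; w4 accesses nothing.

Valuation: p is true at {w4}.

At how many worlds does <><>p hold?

w0: successors {w1, w2, w3}; <>p there: w1:T, w2:F, w3:F. ✓
w1: successors {w4}; <>p there: w4:F. ✗
w2: successors {w2}; <>p there: w2:F. ✗
w3: no successors, so <><>p fails. ✗
w4: no successors, so <><>p fails. ✗
Satisfying worlds: {w0}.

1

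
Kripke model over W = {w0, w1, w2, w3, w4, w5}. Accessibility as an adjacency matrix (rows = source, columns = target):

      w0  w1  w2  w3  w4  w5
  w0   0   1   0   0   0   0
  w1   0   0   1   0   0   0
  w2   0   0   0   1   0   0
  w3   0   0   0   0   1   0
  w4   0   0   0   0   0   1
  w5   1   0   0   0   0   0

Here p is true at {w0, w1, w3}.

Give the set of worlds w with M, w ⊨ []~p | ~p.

{w1, w2, w3, w4, w5}

w0: []~p is F, ~p is F. ✗
w1: []~p is T, ~p is F. ✓
w2: []~p is F, ~p is T. ✓
w3: []~p is T, ~p is F. ✓
w4: []~p is T, ~p is T. ✓
w5: []~p is F, ~p is T. ✓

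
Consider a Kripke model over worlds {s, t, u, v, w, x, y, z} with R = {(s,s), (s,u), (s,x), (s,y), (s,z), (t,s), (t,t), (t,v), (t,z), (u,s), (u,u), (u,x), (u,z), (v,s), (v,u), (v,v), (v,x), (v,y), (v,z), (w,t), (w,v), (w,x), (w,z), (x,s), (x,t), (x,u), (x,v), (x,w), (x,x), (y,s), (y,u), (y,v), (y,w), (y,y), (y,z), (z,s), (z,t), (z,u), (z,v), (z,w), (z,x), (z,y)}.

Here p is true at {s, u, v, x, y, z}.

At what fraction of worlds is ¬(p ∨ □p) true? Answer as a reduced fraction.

1/4

s: p ∨ □p is T. ✗
t: p ∨ □p is F. ✓
u: p ∨ □p is T. ✗
v: p ∨ □p is T. ✗
w: p ∨ □p is F. ✓
x: p ∨ □p is T. ✗
y: p ∨ □p is T. ✗
z: p ∨ □p is T. ✗
That's 2 of 8 worlds, so 2/8 = 1/4.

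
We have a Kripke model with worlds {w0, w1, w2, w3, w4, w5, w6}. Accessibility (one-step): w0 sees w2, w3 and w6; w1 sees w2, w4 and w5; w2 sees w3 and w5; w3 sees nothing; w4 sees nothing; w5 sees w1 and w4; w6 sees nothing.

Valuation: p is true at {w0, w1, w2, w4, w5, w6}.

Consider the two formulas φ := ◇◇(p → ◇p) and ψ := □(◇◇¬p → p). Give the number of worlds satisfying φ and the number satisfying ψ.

4 and 7

For ◇◇(p → ◇p):
w0: successors {w2, w3, w6}; ◇(p → ◇p) there: w2:T, w3:F, w6:F. ✓
w1: successors {w2, w4, w5}; ◇(p → ◇p) there: w2:T, w4:F, w5:T. ✓
w2: successors {w3, w5}; ◇(p → ◇p) there: w3:F, w5:T. ✓
w3: no successors, so ◇◇(p → ◇p) fails. ✗
w4: no successors, so ◇◇(p → ◇p) fails. ✗
w5: successors {w1, w4}; ◇(p → ◇p) there: w1:T, w4:F. ✓
w6: no successors, so ◇◇(p → ◇p) fails. ✗
— 4 worlds.
For □(◇◇¬p → p):
w0: successors {w2, w3, w6}; ◇◇¬p → p there: w2:T, w3:T, w6:T. ✓
w1: successors {w2, w4, w5}; ◇◇¬p → p there: w2:T, w4:T, w5:T. ✓
w2: successors {w3, w5}; ◇◇¬p → p there: w3:T, w5:T. ✓
w3: no successors, so □(◇◇¬p → p) holds vacuously. ✓
w4: no successors, so □(◇◇¬p → p) holds vacuously. ✓
w5: successors {w1, w4}; ◇◇¬p → p there: w1:T, w4:T. ✓
w6: no successors, so □(◇◇¬p → p) holds vacuously. ✓
— 7 worlds.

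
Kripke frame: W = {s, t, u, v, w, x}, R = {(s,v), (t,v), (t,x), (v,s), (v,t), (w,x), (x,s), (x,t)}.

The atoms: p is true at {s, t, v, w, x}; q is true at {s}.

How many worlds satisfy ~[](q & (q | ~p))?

5

s: [](q & (q | ~p)) is F. ✓
t: [](q & (q | ~p)) is F. ✓
u: [](q & (q | ~p)) is T. ✗
v: [](q & (q | ~p)) is F. ✓
w: [](q & (q | ~p)) is F. ✓
x: [](q & (q | ~p)) is F. ✓
Satisfying worlds: {s, t, v, w, x}.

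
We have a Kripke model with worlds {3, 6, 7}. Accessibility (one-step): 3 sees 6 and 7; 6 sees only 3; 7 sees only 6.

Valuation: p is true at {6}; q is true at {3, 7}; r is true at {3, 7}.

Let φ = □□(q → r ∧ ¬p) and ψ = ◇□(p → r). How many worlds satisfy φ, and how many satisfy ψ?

For □□(q → r ∧ ¬p):
3: successors {6, 7}; □(q → r ∧ ¬p) there: 6:T, 7:T. ✓
6: successors {3}; □(q → r ∧ ¬p) there: 3:T. ✓
7: successors {6}; □(q → r ∧ ¬p) there: 6:T. ✓
— 3 worlds.
For ◇□(p → r):
3: successors {6, 7}; □(p → r) there: 6:T, 7:F. ✓
6: successors {3}; □(p → r) there: 3:F. ✗
7: successors {6}; □(p → r) there: 6:T. ✓
— 2 worlds.

3 and 2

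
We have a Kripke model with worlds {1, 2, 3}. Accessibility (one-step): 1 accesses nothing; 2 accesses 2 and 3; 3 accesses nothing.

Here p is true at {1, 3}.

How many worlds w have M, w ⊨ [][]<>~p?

2

1: no successors, so [][]<>~p holds vacuously. ✓
2: successors {2, 3}; []<>~p there: 2:F, 3:T. ✗
3: no successors, so [][]<>~p holds vacuously. ✓
Satisfying worlds: {1, 3}.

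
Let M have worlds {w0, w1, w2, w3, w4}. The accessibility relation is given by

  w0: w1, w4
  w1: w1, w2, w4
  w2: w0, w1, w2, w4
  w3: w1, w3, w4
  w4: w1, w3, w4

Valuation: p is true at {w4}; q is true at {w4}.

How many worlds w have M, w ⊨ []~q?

w0: successors {w1, w4}; ~q there: w1:T, w4:F. ✗
w1: successors {w1, w2, w4}; ~q there: w1:T, w2:T, w4:F. ✗
w2: successors {w0, w1, w2, w4}; ~q there: w0:T, w1:T, w2:T, w4:F. ✗
w3: successors {w1, w3, w4}; ~q there: w1:T, w3:T, w4:F. ✗
w4: successors {w1, w3, w4}; ~q there: w1:T, w3:T, w4:F. ✗
Satisfying worlds: ∅.

0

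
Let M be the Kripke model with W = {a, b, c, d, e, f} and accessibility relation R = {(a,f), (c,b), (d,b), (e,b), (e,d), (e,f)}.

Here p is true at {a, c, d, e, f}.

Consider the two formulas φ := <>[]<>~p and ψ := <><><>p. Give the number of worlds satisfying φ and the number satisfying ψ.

For <>[]<>~p:
a: successors {f}; []<>~p there: f:T. ✓
b: no successors, so <>[]<>~p fails. ✗
c: successors {b}; []<>~p there: b:T. ✓
d: successors {b}; []<>~p there: b:T. ✓
e: successors {b, d, f}; []<>~p there: b:T, d:F, f:T. ✓
f: no successors, so <>[]<>~p fails. ✗
— 4 worlds.
For <><><>p:
a: successors {f}; <><>p there: f:F. ✗
b: no successors, so <><><>p fails. ✗
c: successors {b}; <><>p there: b:F. ✗
d: successors {b}; <><>p there: b:F. ✗
e: successors {b, d, f}; <><>p there: b:F, d:F, f:F. ✗
f: no successors, so <><><>p fails. ✗
— 0 worlds.

4 and 0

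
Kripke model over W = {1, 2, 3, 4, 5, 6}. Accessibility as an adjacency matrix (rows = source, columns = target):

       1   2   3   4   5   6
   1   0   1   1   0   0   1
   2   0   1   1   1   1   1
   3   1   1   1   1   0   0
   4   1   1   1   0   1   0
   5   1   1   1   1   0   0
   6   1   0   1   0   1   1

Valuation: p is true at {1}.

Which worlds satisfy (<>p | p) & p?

{1}

1: <>p | p is T, p is T. ✓
2: <>p | p is F, p is F. ✗
3: <>p | p is T, p is F. ✗
4: <>p | p is T, p is F. ✗
5: <>p | p is T, p is F. ✗
6: <>p | p is T, p is F. ✗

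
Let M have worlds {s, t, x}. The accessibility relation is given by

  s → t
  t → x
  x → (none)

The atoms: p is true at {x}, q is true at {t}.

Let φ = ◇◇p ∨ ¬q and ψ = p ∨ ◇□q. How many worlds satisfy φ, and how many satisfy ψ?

For ◇◇p ∨ ¬q:
s: ◇◇p is T, ¬q is T. ✓
t: ◇◇p is F, ¬q is F. ✗
x: ◇◇p is F, ¬q is T. ✓
— 2 worlds.
For p ∨ ◇□q:
s: p is F, ◇□q is F. ✗
t: p is F, ◇□q is T. ✓
x: p is T, ◇□q is F. ✓
— 2 worlds.

2 and 2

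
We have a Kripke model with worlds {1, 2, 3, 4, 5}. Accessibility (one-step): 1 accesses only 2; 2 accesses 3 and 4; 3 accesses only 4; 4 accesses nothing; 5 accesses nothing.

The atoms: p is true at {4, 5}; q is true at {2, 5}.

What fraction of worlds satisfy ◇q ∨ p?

1: ◇q is T, p is F. ✓
2: ◇q is F, p is F. ✗
3: ◇q is F, p is F. ✗
4: ◇q is F, p is T. ✓
5: ◇q is F, p is T. ✓
That's 3 of 5 worlds, so 3/5.

3/5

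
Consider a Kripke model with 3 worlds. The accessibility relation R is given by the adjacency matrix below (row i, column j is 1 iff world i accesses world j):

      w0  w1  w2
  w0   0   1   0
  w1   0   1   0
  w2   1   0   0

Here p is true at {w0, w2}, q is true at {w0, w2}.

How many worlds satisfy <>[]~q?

3

w0: successors {w1}; []~q there: w1:T. ✓
w1: successors {w1}; []~q there: w1:T. ✓
w2: successors {w0}; []~q there: w0:T. ✓
Satisfying worlds: {w0, w1, w2}.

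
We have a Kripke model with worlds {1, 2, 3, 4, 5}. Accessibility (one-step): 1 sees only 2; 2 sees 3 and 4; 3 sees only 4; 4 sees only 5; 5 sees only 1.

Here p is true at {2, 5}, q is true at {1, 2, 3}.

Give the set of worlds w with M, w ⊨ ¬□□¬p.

{2, 3, 5}

1: □□¬p is T. ✗
2: □□¬p is F. ✓
3: □□¬p is F. ✓
4: □□¬p is T. ✗
5: □□¬p is F. ✓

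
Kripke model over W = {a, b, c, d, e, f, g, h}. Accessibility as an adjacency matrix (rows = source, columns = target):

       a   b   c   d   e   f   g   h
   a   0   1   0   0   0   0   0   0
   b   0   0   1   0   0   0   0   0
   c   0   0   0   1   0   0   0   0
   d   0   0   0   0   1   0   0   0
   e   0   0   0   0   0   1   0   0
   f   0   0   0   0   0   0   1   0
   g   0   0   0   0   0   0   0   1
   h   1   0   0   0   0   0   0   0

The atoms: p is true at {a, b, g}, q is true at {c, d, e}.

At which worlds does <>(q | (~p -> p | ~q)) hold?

{a, b, c, d, e, f, g, h}

a: successors {b}; q | (~p -> p | ~q) there: b:T. ✓
b: successors {c}; q | (~p -> p | ~q) there: c:T. ✓
c: successors {d}; q | (~p -> p | ~q) there: d:T. ✓
d: successors {e}; q | (~p -> p | ~q) there: e:T. ✓
e: successors {f}; q | (~p -> p | ~q) there: f:T. ✓
f: successors {g}; q | (~p -> p | ~q) there: g:T. ✓
g: successors {h}; q | (~p -> p | ~q) there: h:T. ✓
h: successors {a}; q | (~p -> p | ~q) there: a:T. ✓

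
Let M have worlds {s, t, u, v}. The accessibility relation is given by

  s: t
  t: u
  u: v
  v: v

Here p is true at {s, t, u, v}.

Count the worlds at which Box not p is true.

s: successors {t}; not p there: t:F. ✗
t: successors {u}; not p there: u:F. ✗
u: successors {v}; not p there: v:F. ✗
v: successors {v}; not p there: v:F. ✗
Satisfying worlds: ∅.

0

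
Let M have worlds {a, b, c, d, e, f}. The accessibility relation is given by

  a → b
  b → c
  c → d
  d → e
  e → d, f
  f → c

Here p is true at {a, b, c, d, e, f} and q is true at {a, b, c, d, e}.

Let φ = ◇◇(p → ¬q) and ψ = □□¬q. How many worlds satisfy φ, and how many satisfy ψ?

For ◇◇(p → ¬q):
a: successors {b}; ◇(p → ¬q) there: b:F. ✗
b: successors {c}; ◇(p → ¬q) there: c:F. ✗
c: successors {d}; ◇(p → ¬q) there: d:F. ✗
d: successors {e}; ◇(p → ¬q) there: e:T. ✓
e: successors {d, f}; ◇(p → ¬q) there: d:F, f:F. ✗
f: successors {c}; ◇(p → ¬q) there: c:F. ✗
— 1 world.
For □□¬q:
a: successors {b}; □¬q there: b:F. ✗
b: successors {c}; □¬q there: c:F. ✗
c: successors {d}; □¬q there: d:F. ✗
d: successors {e}; □¬q there: e:F. ✗
e: successors {d, f}; □¬q there: d:F, f:F. ✗
f: successors {c}; □¬q there: c:F. ✗
— 0 worlds.

1 and 0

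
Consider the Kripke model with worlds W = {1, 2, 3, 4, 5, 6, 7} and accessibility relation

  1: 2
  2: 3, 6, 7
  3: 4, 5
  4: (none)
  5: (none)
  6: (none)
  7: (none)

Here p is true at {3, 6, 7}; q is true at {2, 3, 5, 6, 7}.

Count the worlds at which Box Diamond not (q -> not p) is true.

5

1: successors {2}; Diamond not (q -> not p) there: 2:T. ✓
2: successors {3, 6, 7}; Diamond not (q -> not p) there: 3:F, 6:F, 7:F. ✗
3: successors {4, 5}; Diamond not (q -> not p) there: 4:F, 5:F. ✗
4: no successors, so Box Diamond not (q -> not p) holds vacuously. ✓
5: no successors, so Box Diamond not (q -> not p) holds vacuously. ✓
6: no successors, so Box Diamond not (q -> not p) holds vacuously. ✓
7: no successors, so Box Diamond not (q -> not p) holds vacuously. ✓
Satisfying worlds: {1, 4, 5, 6, 7}.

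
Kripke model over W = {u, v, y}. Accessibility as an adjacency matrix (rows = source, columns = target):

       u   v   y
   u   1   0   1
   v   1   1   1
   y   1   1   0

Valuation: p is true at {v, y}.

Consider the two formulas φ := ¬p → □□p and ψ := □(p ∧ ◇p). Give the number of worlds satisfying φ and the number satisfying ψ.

2 and 0

For ¬p → □□p:
u: ¬p is T, □□p is F. ✗
v: ¬p is F, □□p is F. ✓
y: ¬p is F, □□p is F. ✓
— 2 worlds.
For □(p ∧ ◇p):
u: successors {u, y}; p ∧ ◇p there: u:F, y:T. ✗
v: successors {u, v, y}; p ∧ ◇p there: u:F, v:T, y:T. ✗
y: successors {u, v}; p ∧ ◇p there: u:F, v:T. ✗
— 0 worlds.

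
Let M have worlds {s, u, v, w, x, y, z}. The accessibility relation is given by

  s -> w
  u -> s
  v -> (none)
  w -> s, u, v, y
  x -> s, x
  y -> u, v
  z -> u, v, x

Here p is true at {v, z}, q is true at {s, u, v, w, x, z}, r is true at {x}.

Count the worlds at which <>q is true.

6

s: successors {w}; q there: w:T. ✓
u: successors {s}; q there: s:T. ✓
v: no successors, so <>q fails. ✗
w: successors {s, u, v, y}; q there: s:T, u:T, v:T, y:F. ✓
x: successors {s, x}; q there: s:T, x:T. ✓
y: successors {u, v}; q there: u:T, v:T. ✓
z: successors {u, v, x}; q there: u:T, v:T, x:T. ✓
Satisfying worlds: {s, u, w, x, y, z}.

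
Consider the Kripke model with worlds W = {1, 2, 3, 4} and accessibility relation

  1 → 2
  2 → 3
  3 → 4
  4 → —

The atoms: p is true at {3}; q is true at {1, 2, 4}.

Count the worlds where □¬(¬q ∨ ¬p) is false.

1: successors {2}; ¬(¬q ∨ ¬p) there: 2:F. ✗
2: successors {3}; ¬(¬q ∨ ¬p) there: 3:F. ✗
3: successors {4}; ¬(¬q ∨ ¬p) there: 4:F. ✗
4: no successors, so □¬(¬q ∨ ¬p) holds vacuously. ✓
Satisfying worlds: {4}.
So □¬(¬q ∨ ¬p) fails at the other 3 worlds.

3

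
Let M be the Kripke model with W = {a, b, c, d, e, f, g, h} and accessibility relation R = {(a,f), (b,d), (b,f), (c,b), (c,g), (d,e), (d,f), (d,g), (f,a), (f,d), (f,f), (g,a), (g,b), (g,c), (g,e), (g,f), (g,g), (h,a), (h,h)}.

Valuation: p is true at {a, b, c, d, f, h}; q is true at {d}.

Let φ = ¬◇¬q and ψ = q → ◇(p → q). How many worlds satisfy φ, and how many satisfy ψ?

1 and 8

For ¬◇¬q:
a: ◇¬q is T. ✗
b: ◇¬q is T. ✗
c: ◇¬q is T. ✗
d: ◇¬q is T. ✗
e: ◇¬q is F. ✓
f: ◇¬q is T. ✗
g: ◇¬q is T. ✗
h: ◇¬q is T. ✗
— 1 world.
For q → ◇(p → q):
a: q is F, ◇(p → q) is F. ✓
b: q is F, ◇(p → q) is T. ✓
c: q is F, ◇(p → q) is T. ✓
d: q is T, ◇(p → q) is T. ✓
e: q is F, ◇(p → q) is F. ✓
f: q is F, ◇(p → q) is T. ✓
g: q is F, ◇(p → q) is T. ✓
h: q is F, ◇(p → q) is F. ✓
— 8 worlds.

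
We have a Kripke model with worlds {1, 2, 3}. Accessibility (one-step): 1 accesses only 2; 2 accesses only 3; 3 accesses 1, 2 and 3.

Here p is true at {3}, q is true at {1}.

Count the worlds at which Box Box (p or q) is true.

1: successors {2}; Box (p or q) there: 2:T. ✓
2: successors {3}; Box (p or q) there: 3:F. ✗
3: successors {1, 2, 3}; Box (p or q) there: 1:F, 2:T, 3:F. ✗
Satisfying worlds: {1}.

1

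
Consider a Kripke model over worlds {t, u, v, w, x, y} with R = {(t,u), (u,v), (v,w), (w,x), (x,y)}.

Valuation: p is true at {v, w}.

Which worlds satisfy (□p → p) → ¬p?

{t, u, x, y}

t: □p → p is T, ¬p is T. ✓
u: □p → p is F, ¬p is T. ✓
v: □p → p is T, ¬p is F. ✗
w: □p → p is T, ¬p is F. ✗
x: □p → p is T, ¬p is T. ✓
y: □p → p is F, ¬p is T. ✓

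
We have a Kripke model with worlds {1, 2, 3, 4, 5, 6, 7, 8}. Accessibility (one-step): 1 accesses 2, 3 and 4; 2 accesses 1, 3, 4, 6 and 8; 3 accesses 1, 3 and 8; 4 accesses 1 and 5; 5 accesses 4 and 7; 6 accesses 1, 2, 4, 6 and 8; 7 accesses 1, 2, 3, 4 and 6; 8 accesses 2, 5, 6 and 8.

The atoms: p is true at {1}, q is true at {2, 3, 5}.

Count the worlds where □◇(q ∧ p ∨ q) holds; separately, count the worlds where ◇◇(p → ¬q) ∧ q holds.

For □◇(q ∧ p ∨ q):
1: successors {2, 3, 4}; ◇(q ∧ p ∨ q) there: 2:T, 3:T, 4:T. ✓
2: successors {1, 3, 4, 6, 8}; ◇(q ∧ p ∨ q) there: 1:T, 3:T, 4:T, 6:T, 8:T. ✓
3: successors {1, 3, 8}; ◇(q ∧ p ∨ q) there: 1:T, 3:T, 8:T. ✓
4: successors {1, 5}; ◇(q ∧ p ∨ q) there: 1:T, 5:F. ✗
5: successors {4, 7}; ◇(q ∧ p ∨ q) there: 4:T, 7:T. ✓
6: successors {1, 2, 4, 6, 8}; ◇(q ∧ p ∨ q) there: 1:T, 2:T, 4:T, 6:T, 8:T. ✓
7: successors {1, 2, 3, 4, 6}; ◇(q ∧ p ∨ q) there: 1:T, 2:T, 3:T, 4:T, 6:T. ✓
8: successors {2, 5, 6, 8}; ◇(q ∧ p ∨ q) there: 2:T, 5:F, 6:T, 8:T. ✗
— 6 worlds.
For ◇◇(p → ¬q) ∧ q:
1: ◇◇(p → ¬q) is T, q is F. ✗
2: ◇◇(p → ¬q) is T, q is T. ✓
3: ◇◇(p → ¬q) is T, q is T. ✓
4: ◇◇(p → ¬q) is T, q is F. ✗
5: ◇◇(p → ¬q) is T, q is T. ✓
6: ◇◇(p → ¬q) is T, q is F. ✗
7: ◇◇(p → ¬q) is T, q is F. ✗
8: ◇◇(p → ¬q) is T, q is F. ✗
— 3 worlds.

6 and 3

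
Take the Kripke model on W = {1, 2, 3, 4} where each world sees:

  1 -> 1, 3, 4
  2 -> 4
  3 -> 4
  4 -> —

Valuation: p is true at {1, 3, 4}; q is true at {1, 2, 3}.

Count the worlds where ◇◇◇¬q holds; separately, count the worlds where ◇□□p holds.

For ◇◇◇¬q:
1: successors {1, 3, 4}; ◇◇¬q there: 1:T, 3:F, 4:F. ✓
2: successors {4}; ◇◇¬q there: 4:F. ✗
3: successors {4}; ◇◇¬q there: 4:F. ✗
4: no successors, so ◇◇◇¬q fails. ✗
— 1 world.
For ◇□□p:
1: successors {1, 3, 4}; □□p there: 1:T, 3:T, 4:T. ✓
2: successors {4}; □□p there: 4:T. ✓
3: successors {4}; □□p there: 4:T. ✓
4: no successors, so ◇□□p fails. ✗
— 3 worlds.

1 and 3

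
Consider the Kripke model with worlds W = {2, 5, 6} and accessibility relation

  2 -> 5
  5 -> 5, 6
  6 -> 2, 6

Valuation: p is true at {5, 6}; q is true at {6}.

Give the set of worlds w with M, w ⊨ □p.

{2, 5}

2: successors {5}; p there: 5:T. ✓
5: successors {5, 6}; p there: 5:T, 6:T. ✓
6: successors {2, 6}; p there: 2:F, 6:T. ✗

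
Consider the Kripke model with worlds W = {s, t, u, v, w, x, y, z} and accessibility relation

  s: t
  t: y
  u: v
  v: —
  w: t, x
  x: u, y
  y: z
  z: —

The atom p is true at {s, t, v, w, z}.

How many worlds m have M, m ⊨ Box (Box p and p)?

4

s: successors {t}; Box p and p there: t:F. ✗
t: successors {y}; Box p and p there: y:F. ✗
u: successors {v}; Box p and p there: v:T. ✓
v: no successors, so Box (Box p and p) holds vacuously. ✓
w: successors {t, x}; Box p and p there: t:F, x:F. ✗
x: successors {u, y}; Box p and p there: u:F, y:F. ✗
y: successors {z}; Box p and p there: z:T. ✓
z: no successors, so Box (Box p and p) holds vacuously. ✓
Satisfying worlds: {u, v, y, z}.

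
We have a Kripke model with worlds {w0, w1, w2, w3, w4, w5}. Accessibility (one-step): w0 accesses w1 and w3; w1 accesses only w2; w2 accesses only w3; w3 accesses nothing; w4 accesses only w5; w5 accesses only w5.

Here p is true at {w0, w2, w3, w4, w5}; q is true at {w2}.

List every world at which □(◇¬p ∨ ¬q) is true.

{w0, w2, w3, w4, w5}

w0: successors {w1, w3}; ◇¬p ∨ ¬q there: w1:T, w3:T. ✓
w1: successors {w2}; ◇¬p ∨ ¬q there: w2:F. ✗
w2: successors {w3}; ◇¬p ∨ ¬q there: w3:T. ✓
w3: no successors, so □(◇¬p ∨ ¬q) holds vacuously. ✓
w4: successors {w5}; ◇¬p ∨ ¬q there: w5:T. ✓
w5: successors {w5}; ◇¬p ∨ ¬q there: w5:T. ✓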